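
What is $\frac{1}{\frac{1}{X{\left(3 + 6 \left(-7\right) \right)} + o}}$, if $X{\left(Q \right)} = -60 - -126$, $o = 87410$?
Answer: $87476$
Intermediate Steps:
$X{\left(Q \right)} = 66$ ($X{\left(Q \right)} = -60 + 126 = 66$)
$\frac{1}{\frac{1}{X{\left(3 + 6 \left(-7\right) \right)} + o}} = \frac{1}{\frac{1}{66 + 87410}} = \frac{1}{\frac{1}{87476}} = 87476$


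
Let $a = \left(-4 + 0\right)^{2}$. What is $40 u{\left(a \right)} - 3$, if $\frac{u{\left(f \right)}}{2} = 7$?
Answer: $557$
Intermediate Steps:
$a = 16$ ($a = \left(-4\right)^{2} = 16$)
$u{\left(f \right)} = 14$ ($u{\left(f \right)} = 2 \cdot 7 = 14$)
$40 u{\left(a \right)} - 3 = 40 \cdot 14 - 3 = 560 - 3 = 557$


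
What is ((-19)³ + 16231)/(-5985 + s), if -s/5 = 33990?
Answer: -3124/58645 ≈ -0.053270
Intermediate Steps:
s = -169950 (s = -5*33990 = -169950)
((-19)³ + 16231)/(-5985 + s) = ((-19)³ + 16231)/(-5985 - 169950) = (-6859 + 16231)/(-175935) = 9372*(-1/175935) = -3124/58645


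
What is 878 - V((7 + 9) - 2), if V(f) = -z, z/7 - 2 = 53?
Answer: 1263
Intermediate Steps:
z = 385 (z = 14 + 7*53 = 14 + 371 = 385)
V(f) = -385 (V(f) = -1*385 = -385)
878 - V((7 + 9) - 2) = 878 - 1*(-385) = 878 + 385 = 1263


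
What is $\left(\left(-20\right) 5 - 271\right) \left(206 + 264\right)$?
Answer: $-174370$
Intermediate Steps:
$\left(\left(-20\right) 5 - 271\right) \left(206 + 264\right) = \left(-100 - 271\right) 470 = \left(-371\right) 470 = -174370$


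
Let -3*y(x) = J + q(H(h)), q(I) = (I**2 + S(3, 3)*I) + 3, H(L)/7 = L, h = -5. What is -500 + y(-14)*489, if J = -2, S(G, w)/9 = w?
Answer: -46303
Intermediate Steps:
H(L) = 7*L
S(G, w) = 9*w
q(I) = 3 + I**2 + 27*I (q(I) = (I**2 + (9*3)*I) + 3 = (I**2 + 27*I) + 3 = 3 + I**2 + 27*I)
y(x) = -281/3 (y(x) = -(-2 + (3 + (7*(-5))**2 + 27*(7*(-5))))/3 = -(-2 + (3 + (-35)**2 + 27*(-35)))/3 = -(-2 + (3 + 1225 - 945))/3 = -(-2 + 283)/3 = -1/3*281 = -281/3)
-500 + y(-14)*489 = -500 - 281/3*489 = -500 - 45803 = -46303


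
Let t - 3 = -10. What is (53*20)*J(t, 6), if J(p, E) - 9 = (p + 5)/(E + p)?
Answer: 11660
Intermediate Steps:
t = -7 (t = 3 - 10 = -7)
J(p, E) = 9 + (5 + p)/(E + p) (J(p, E) = 9 + (p + 5)/(E + p) = 9 + (5 + p)/(E + p))
(53*20)*J(t, 6) = (53*20)*((5 + 9*6 + 10*(-7))/(6 - 7)) = 1060*((5 + 54 - 70)/(-1)) = 1060*(-1*(-11)) = 1060*11 = 11660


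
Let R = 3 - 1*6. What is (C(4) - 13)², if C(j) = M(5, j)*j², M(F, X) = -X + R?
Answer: 15625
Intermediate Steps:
R = -3 (R = 3 - 6 = -3)
M(F, X) = -3 - X (M(F, X) = -X - 3 = -3 - X)
C(j) = j²*(-3 - j) (C(j) = (-3 - j)*j² = j²*(-3 - j))
(C(4) - 13)² = (4²*(-3 - 1*4) - 13)² = (16*(-3 - 4) - 13)² = (16*(-7) - 13)² = (-112 - 13)² = (-125)² = 15625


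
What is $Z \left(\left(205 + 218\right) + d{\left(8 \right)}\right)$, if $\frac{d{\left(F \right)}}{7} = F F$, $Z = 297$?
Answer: $258687$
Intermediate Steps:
$d{\left(F \right)} = 7 F^{2}$ ($d{\left(F \right)} = 7 F F = 7 F^{2}$)
$Z \left(\left(205 + 218\right) + d{\left(8 \right)}\right) = 297 \left(\left(205 + 218\right) + 7 \cdot 8^{2}\right) = 297 \left(423 + 7 \cdot 64\right) = 297 \left(423 + 448\right) = 297 \cdot 871 = 258687$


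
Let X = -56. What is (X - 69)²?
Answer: 15625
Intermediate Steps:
(X - 69)² = (-56 - 69)² = (-125)² = 15625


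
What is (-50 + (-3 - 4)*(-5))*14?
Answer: -210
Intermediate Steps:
(-50 + (-3 - 4)*(-5))*14 = (-50 - 7*(-5))*14 = (-50 + 35)*14 = -15*14 = -210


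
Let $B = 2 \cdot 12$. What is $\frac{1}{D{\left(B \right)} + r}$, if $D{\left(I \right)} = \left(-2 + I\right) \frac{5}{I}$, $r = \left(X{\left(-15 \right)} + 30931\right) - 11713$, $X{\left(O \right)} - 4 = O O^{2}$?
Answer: $\frac{12}{190219} \approx 6.3085 \cdot 10^{-5}$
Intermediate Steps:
$X{\left(O \right)} = 4 + O^{3}$ ($X{\left(O \right)} = 4 + O O^{2} = 4 + O^{3}$)
$r = 15847$ ($r = \left(\left(4 + \left(-15\right)^{3}\right) + 30931\right) - 11713 = \left(\left(4 - 3375\right) + 30931\right) - 11713 = \left(-3371 + 30931\right) - 11713 = 27560 - 11713 = 15847$)
$B = 24$
$D{\left(I \right)} = \frac{5 \left(-2 + I\right)}{I}$
$\frac{1}{D{\left(B \right)} + r} = \frac{1}{\left(5 - \frac{10}{24}\right) + 15847} = \frac{1}{\left(5 - \frac{5}{12}\right) + 15847} = \frac{1}{\frac{55}{12} + 15847} = \frac{1}{\frac{190219}{12}} = \frac{12}{190219}$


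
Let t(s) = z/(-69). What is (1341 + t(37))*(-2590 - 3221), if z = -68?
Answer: -179360389/23 ≈ -7.7983e+6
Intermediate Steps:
t(s) = 68/69 (t(s) = -68/(-69) = -68*(-1/69) = 68/69)
(1341 + t(37))*(-2590 - 3221) = (1341 + 68/69)*(-2590 - 3221) = (92597/69)*(-5811) = -179360389/23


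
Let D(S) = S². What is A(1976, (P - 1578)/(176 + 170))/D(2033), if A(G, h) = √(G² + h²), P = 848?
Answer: √116860188329/715024397 ≈ 0.00047809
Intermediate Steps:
A(1976, (P - 1578)/(176 + 170))/D(2033) = √(1976² + ((848 - 1578)/(176 + 170))²)/(2033²) = √(3904576 + (-730/346)²)/4133089 = √(3904576 + (-730*1/346)²)*(1/4133089) = √(3904576 + (-365/173)²)*(1/4133089) = √(3904576 + 133225/29929)*(1/4133089) = √(116860188329/29929)*(1/4133089) = (√116860188329/173)*(1/4133089) = √116860188329/715024397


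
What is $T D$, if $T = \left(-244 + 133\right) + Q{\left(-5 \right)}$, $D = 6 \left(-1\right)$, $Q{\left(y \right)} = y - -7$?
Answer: $654$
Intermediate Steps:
$Q{\left(y \right)} = 7 + y$ ($Q{\left(y \right)} = y + 7 = 7 + y$)
$D = -6$
$T = -109$ ($T = \left(-244 + 133\right) + \left(7 - 5\right) = -111 + 2 = -109$)
$T D = \left(-109\right) \left(-6\right) = 654$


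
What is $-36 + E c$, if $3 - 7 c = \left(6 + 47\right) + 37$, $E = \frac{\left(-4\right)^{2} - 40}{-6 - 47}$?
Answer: $- \frac{15444}{371} \approx -41.628$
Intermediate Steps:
$E = \frac{24}{53}$ ($E = \frac{16 - 40}{-53} = \left(-24\right) \left(- \frac{1}{53}\right) = \frac{24}{53} \approx 0.45283$)
$c = - \frac{87}{7}$ ($c = \frac{3}{7} - \frac{\left(6 + 47\right) + 37}{7} = \frac{3}{7} - \frac{53 + 37}{7} = \frac{3}{7} - \frac{90}{7} = - \frac{87}{7} \approx -12.429$)
$-36 + E c = -36 + \frac{24}{53} \left(- \frac{87}{7}\right) = -36 - \frac{2088}{371} = - \frac{15444}{371}$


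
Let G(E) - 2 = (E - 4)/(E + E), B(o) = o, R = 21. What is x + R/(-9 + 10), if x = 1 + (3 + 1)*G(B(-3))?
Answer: 104/3 ≈ 34.667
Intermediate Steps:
G(E) = 2 + (-4 + E)/(2*E) (G(E) = 2 + (E - 4)/(E + E) = 2 + (-4 + E)/((2*E)) = 2 + (-4 + E)*(1/(2*E)) = 2 + (-4 + E)/(2*E))
x = 41/3 (x = 1 + (3 + 1)*(5/2 - 2/(-3)) = 1 + 4*(5/2 - 2*(-1/3)) = 1 + 4*(5/2 + 2/3) = 1 + 4*(19/6) = 1 + 38/3 = 41/3 ≈ 13.667)
x + R/(-9 + 10) = 41/3 + 21/(-9 + 10) = 41/3 + 21/1 = 41/3 + 21*1 = 41/3 + 21 = 104/3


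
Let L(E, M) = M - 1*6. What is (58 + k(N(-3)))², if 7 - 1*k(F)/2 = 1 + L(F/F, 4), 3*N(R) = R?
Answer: 5476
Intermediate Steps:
L(E, M) = -6 + M (L(E, M) = M - 6 = -6 + M)
N(R) = R/3
k(F) = 16 (k(F) = 14 - 2*(1 + (-6 + 4)) = 14 - 2*(1 - 2) = 14 - 2*(-1) = 14 + 2 = 16)
(58 + k(N(-3)))² = (58 + 16)² = 74² = 5476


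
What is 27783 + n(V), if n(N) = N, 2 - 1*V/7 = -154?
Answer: 28875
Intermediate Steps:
V = 1092 (V = 14 - 7*(-154) = 14 + 1078 = 1092)
27783 + n(V) = 27783 + 1092 = 28875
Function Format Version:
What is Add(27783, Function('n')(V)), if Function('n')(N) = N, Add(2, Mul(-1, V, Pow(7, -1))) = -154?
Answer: 28875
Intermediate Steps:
V = 1092 (V = Add(14, Mul(-7, -154)) = Add(14, 1078) = 1092)
Add(27783, Function('n')(V)) = Add(27783, 1092) = 28875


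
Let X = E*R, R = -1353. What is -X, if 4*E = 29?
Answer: 39237/4 ≈ 9809.3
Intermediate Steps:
E = 29/4 (E = (1/4)*29 = 29/4 ≈ 7.2500)
X = -39237/4 (X = (29/4)*(-1353) = -39237/4 ≈ -9809.3)
-X = -1*(-39237/4) = 39237/4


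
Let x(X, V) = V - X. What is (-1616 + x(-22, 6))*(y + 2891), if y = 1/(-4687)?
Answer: -21517584208/4687 ≈ -4.5909e+6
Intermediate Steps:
y = -1/4687 ≈ -0.00021336
(-1616 + x(-22, 6))*(y + 2891) = (-1616 + (6 - 1*(-22)))*(-1/4687 + 2891) = (-1616 + (6 + 22))*(13550116/4687) = (-1616 + 28)*(13550116/4687) = -1588*13550116/4687 = -21517584208/4687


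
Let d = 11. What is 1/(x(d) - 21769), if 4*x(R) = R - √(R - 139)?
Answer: -348260/7580314353 + 32*I*√2/7580314353 ≈ -4.5943e-5 + 5.97e-9*I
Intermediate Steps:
x(R) = -√(-139 + R)/4 + R/4 (x(R) = (R - √(R - 139))/4 = (R - √(-139 + R))/4 = -√(-139 + R)/4 + R/4)
1/(x(d) - 21769) = 1/((-√(-139 + 11)/4 + (¼)*11) - 21769) = 1/((-2*I*√2 + 11/4) - 21769) = 1/((11/4 - 2*I*√2) - 21769) = 1/(-87065/4 - 2*I*√2)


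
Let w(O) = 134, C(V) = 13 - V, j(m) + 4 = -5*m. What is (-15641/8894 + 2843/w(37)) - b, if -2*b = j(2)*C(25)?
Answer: 30825153/297949 ≈ 103.46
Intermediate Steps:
j(m) = -4 - 5*m
b = -84 (b = -(-4 - 5*2)*(13 - 1*25)/2 = -(-4 - 10)*(13 - 25)/2 = -(-7)*(-12) = -½*168 = -84)
(-15641/8894 + 2843/w(37)) - b = (-15641/8894 + 2843/134) - 1*(-84) = (-15641*1/8894 + 2843*(1/134)) + 84 = (-15641/8894 + 2843/134) + 84 = 5797437/297949 + 84 = 30825153/297949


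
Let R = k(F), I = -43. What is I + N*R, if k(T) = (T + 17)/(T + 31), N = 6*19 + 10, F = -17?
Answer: -43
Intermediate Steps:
N = 124 (N = 114 + 10 = 124)
k(T) = (17 + T)/(31 + T)
R = 0 (R = (17 - 17)/(31 - 17) = 0/14 = (1/14)*0 = 0)
I + N*R = -43 + 124*0 = -43 + 0 = -43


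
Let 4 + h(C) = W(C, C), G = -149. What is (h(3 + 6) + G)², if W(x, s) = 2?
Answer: 22801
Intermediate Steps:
h(C) = -2 (h(C) = -4 + 2 = -2)
(h(3 + 6) + G)² = (-2 - 149)² = (-151)² = 22801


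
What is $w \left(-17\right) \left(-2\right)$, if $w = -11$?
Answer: $-374$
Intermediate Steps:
$w \left(-17\right) \left(-2\right) = \left(-11\right) \left(-17\right) \left(-2\right) = 187 \left(-2\right) = -374$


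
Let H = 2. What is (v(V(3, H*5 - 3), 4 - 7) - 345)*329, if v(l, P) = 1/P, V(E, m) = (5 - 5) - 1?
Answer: -340844/3 ≈ -1.1361e+5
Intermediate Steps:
V(E, m) = -1 (V(E, m) = 0 - 1 = -1)
(v(V(3, H*5 - 3), 4 - 7) - 345)*329 = (1/(4 - 7) - 345)*329 = (1/(-3) - 345)*329 = (-1/3 - 345)*329 = -1036/3*329 = -340844/3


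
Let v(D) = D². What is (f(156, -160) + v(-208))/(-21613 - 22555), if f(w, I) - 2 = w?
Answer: -21711/22084 ≈ -0.98311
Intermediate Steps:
f(w, I) = 2 + w
(f(156, -160) + v(-208))/(-21613 - 22555) = ((2 + 156) + (-208)²)/(-21613 - 22555) = (158 + 43264)/(-44168) = 43422*(-1/44168) = -21711/22084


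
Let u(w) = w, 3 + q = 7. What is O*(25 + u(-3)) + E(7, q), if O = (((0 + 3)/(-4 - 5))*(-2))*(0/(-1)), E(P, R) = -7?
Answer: -7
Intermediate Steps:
q = 4 (q = -3 + 7 = 4)
O = 0 (O = ((3/(-9))*(-2))*(0*(-1)) = ((3*(-1/9))*(-2))*0 = -1/3*(-2)*0 = (2/3)*0 = 0)
O*(25 + u(-3)) + E(7, q) = 0*(25 - 3) - 7 = 0*22 - 7 = 0 - 7 = -7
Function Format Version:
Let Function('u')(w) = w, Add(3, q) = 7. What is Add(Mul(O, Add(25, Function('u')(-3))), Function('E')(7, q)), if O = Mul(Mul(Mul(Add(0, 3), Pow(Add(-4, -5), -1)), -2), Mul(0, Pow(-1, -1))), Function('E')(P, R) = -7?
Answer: -7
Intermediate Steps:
q = 4 (q = Add(-3, 7) = 4)
O = 0 (O = Mul(Mul(Mul(3, Pow(-9, -1)), -2), Mul(0, -1)) = Mul(Mul(Mul(3, Rational(-1, 9)), -2), 0) = Mul(Mul(Rational(-1, 3), -2), 0) = Mul(Rational(2, 3), 0) = 0)
Add(Mul(O, Add(25, Function('u')(-3))), Function('E')(7, q)) = Add(Mul(0, Add(25, -3)), -7) = Add(Mul(0, 22), -7) = Add(0, -7) = -7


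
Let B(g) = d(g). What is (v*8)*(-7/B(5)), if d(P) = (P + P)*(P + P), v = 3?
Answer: -42/25 ≈ -1.6800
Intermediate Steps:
d(P) = 4*P² (d(P) = (2*P)*(2*P) = 4*P²)
B(g) = 4*g²
(v*8)*(-7/B(5)) = (3*8)*(-7/(4*5²)) = 24*(-7/(4*25)) = 24*(-7/100) = -42/25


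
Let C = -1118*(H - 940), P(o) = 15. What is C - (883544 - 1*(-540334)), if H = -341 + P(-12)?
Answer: -8490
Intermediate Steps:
H = -326 (H = -341 + 15 = -326)
C = 1415388 (C = -1118*(-326 - 940) = -1118*(-1266) = 1415388)
C - (883544 - 1*(-540334)) = 1415388 - (883544 - 1*(-540334)) = 1415388 - (883544 + 540334) = 1415388 - 1*1423878 = 1415388 - 1423878 = -8490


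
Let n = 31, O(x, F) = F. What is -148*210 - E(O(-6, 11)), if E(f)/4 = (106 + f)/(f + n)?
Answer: -217638/7 ≈ -31091.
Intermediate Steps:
E(f) = 4*(106 + f)/(31 + f) (E(f) = 4*((106 + f)/(f + 31)) = 4*((106 + f)/(31 + f)) = 4*(106 + f)/(31 + f))
-148*210 - E(O(-6, 11)) = -148*210 - 4*(106 + 11)/(31 + 11) = -31080 - 4*117/42 = -31080 - 1*78/7 = -31080 - 78/7 = -217638/7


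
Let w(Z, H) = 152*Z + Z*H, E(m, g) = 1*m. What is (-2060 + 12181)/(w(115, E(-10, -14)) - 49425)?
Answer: -10121/33095 ≈ -0.30582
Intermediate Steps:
E(m, g) = m
w(Z, H) = 152*Z + H*Z
(-2060 + 12181)/(w(115, E(-10, -14)) - 49425) = (-2060 + 12181)/(115*(152 - 10) - 49425) = 10121/(115*142 - 49425) = 10121/(16330 - 49425) = 10121/(-33095) = 10121*(-1/33095) = -10121/33095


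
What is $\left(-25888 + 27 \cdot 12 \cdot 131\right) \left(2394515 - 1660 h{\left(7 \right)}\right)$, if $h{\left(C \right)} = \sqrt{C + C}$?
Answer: $39643590340 - 27482960 \sqrt{14} \approx 3.9541 \cdot 10^{10}$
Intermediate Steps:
$h{\left(C \right)} = \sqrt{2} \sqrt{C}$ ($h{\left(C \right)} = \sqrt{2 C} = \sqrt{2} \sqrt{C}$)
$\left(-25888 + 27 \cdot 12 \cdot 131\right) \left(2394515 - 1660 h{\left(7 \right)}\right) = \left(-25888 + 27 \cdot 12 \cdot 131\right) \left(2394515 - 1660 \sqrt{2} \sqrt{7}\right) = \left(-25888 + 324 \cdot 131\right) \left(2394515 - 1660 \sqrt{14}\right) = \left(-25888 + 42444\right) \left(2394515 - 1660 \sqrt{14}\right) = 16556 \left(2394515 - 1660 \sqrt{14}\right) = 39643590340 - 27482960 \sqrt{14}$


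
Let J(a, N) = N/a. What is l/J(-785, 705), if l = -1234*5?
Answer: 968690/141 ≈ 6870.1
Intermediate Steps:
l = -6170
l/J(-785, 705) = -6170/(705/(-785)) = -6170/(705*(-1/785)) = -6170/(-141/157) = -6170*(-157/141) = 968690/141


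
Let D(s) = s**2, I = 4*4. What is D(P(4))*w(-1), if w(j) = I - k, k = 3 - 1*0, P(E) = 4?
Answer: 208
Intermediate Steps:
I = 16
k = 3 (k = 3 + 0 = 3)
w(j) = 13 (w(j) = 16 - 1*3 = 16 - 3 = 13)
D(P(4))*w(-1) = 4**2*13 = 16*13 = 208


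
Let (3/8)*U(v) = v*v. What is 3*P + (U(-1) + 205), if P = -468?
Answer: -3589/3 ≈ -1196.3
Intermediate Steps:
U(v) = 8*v**2/3 (U(v) = 8*(v*v)/3 = 8*v**2/3)
3*P + (U(-1) + 205) = 3*(-468) + ((8/3)*(-1)**2 + 205) = -1404 + ((8/3)*1 + 205) = -1404 + (8/3 + 205) = -1404 + 623/3 = -3589/3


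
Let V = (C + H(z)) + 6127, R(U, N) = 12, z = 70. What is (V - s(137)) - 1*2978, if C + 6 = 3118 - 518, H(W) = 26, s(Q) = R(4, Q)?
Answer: 5757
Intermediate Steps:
s(Q) = 12
C = 2594 (C = -6 + (3118 - 518) = -6 + 2600 = 2594)
V = 8747 (V = (2594 + 26) + 6127 = 2620 + 6127 = 8747)
(V - s(137)) - 1*2978 = (8747 - 1*12) - 1*2978 = (8747 - 12) - 2978 = 8735 - 2978 = 5757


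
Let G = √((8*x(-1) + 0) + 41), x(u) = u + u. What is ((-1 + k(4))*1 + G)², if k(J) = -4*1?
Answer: 0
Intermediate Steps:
x(u) = 2*u
k(J) = -4
G = 5 (G = √((8*(2*(-1)) + 0) + 41) = √((8*(-2) + 0) + 41) = √((-16 + 0) + 41) = √(-16 + 41) = √25 = 5)
((-1 + k(4))*1 + G)² = ((-1 - 4)*1 + 5)² = (-5*1 + 5)² = (-5 + 5)² = 0² = 0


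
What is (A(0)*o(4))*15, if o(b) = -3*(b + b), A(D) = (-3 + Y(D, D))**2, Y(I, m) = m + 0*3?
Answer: -3240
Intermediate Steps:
Y(I, m) = m (Y(I, m) = m + 0 = m)
A(D) = (-3 + D)**2
o(b) = -6*b
(A(0)*o(4))*15 = ((-3 + 0)**2*(-6*4))*15 = ((-3)**2*(-24))*15 = (9*(-24))*15 = -216*15 = -3240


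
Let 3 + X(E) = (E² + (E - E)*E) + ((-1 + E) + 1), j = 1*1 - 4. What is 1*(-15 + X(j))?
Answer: -12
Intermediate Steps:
j = -3 (j = 1 - 4 = -3)
X(E) = -3 + E + E² (X(E) = -3 + ((E² + (E - E)*E) + ((-1 + E) + 1)) = -3 + ((E² + 0*E) + E) = -3 + ((E² + 0) + E) = -3 + (E² + E) = -3 + (E + E²) = -3 + E + E²)
1*(-15 + X(j)) = 1*(-15 + (-3 - 3 + (-3)²)) = 1*(-15 + (-3 - 3 + 9)) = 1*(-15 + 3) = 1*(-12) = -12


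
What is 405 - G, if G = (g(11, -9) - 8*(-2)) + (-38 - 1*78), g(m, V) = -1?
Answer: 506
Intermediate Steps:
G = -101 (G = (-1 - 8*(-2)) + (-38 - 1*78) = (-1 + 16) + (-38 - 78) = 15 - 116 = -101)
405 - G = 405 - 1*(-101) = 405 + 101 = 506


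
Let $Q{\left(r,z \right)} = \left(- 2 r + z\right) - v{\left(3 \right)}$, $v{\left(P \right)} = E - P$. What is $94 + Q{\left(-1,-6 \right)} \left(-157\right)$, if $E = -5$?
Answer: $-534$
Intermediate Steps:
$v{\left(P \right)} = -5 - P$
$Q{\left(r,z \right)} = 8 + z - 2 r$ ($Q{\left(r,z \right)} = \left(- 2 r + z\right) - \left(-5 - 3\right) = \left(z - 2 r\right) - \left(-5 - 3\right) = \left(z - 2 r\right) - -8 = \left(z - 2 r\right) + 8 = 8 + z - 2 r$)
$94 + Q{\left(-1,-6 \right)} \left(-157\right) = 94 + \left(8 - 6 - -2\right) \left(-157\right) = 94 + \left(8 - 6 + 2\right) \left(-157\right) = 94 + 4 \left(-157\right) = 94 - 628 = -534$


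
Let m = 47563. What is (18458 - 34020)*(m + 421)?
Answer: -746727008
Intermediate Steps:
(18458 - 34020)*(m + 421) = (18458 - 34020)*(47563 + 421) = -15562*47984 = -746727008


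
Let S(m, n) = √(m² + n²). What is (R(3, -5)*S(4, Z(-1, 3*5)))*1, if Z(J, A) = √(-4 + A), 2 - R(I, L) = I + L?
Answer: 12*√3 ≈ 20.785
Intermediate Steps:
R(I, L) = 2 - I - L (R(I, L) = 2 - (I + L) = 2 + (-I - L) = 2 - I - L)
(R(3, -5)*S(4, Z(-1, 3*5)))*1 = ((2 - 1*3 - 1*(-5))*√(4² + (√(-4 + 3*5))²))*1 = ((2 - 3 + 5)*√(16 + (√(-4 + 15))²))*1 = (4*√(16 + (√11)²))*1 = (4*√(16 + 11))*1 = (4*√27)*1 = (4*(3*√3))*1 = (12*√3)*1 = 12*√3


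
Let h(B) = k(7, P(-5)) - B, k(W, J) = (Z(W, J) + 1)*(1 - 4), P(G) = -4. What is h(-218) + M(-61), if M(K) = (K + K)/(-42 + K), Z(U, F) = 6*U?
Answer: 9289/103 ≈ 90.184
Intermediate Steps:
k(W, J) = -3 - 18*W (k(W, J) = (6*W + 1)*(1 - 4) = (1 + 6*W)*(-3) = -3 - 18*W)
h(B) = -129 - B (h(B) = (-3 - 18*7) - B = (-3 - 126) - B = -129 - B)
M(K) = 2*K/(-42 + K) (M(K) = (2*K)/(-42 + K) = 2*K/(-42 + K))
h(-218) + M(-61) = (-129 - 1*(-218)) + 2*(-61)/(-42 - 61) = (-129 + 218) + 2*(-61)/(-103) = 89 + 2*(-61)*(-1/103) = 89 + 122/103 = 9289/103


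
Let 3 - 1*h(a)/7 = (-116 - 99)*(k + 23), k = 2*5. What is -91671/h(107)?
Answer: -30557/16562 ≈ -1.8450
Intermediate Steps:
k = 10
h(a) = 49686 (h(a) = 21 - 7*(-116 - 99)*(10 + 23) = 21 - (-1505)*33 = 21 - 7*(-7095) = 21 + 49665 = 49686)
-91671/h(107) = -91671/49686 = -91671*1/49686 = -30557/16562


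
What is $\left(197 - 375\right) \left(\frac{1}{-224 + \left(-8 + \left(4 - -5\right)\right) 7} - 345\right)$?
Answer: $\frac{13326148}{217} \approx 61411.0$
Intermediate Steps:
$\left(197 - 375\right) \left(\frac{1}{-224 + \left(-8 + \left(4 - -5\right)\right) 7} - 345\right) = - 178 \left(\frac{1}{-224 + \left(-8 + \left(4 + 5\right)\right) 7} - 345\right) = - 178 \left(\frac{1}{-224 + \left(-8 + 9\right) 7} - 345\right) = - 178 \left(\frac{1}{-224 + 1 \cdot 7} - 345\right) = - 178 \left(\frac{1}{-224 + 7} - 345\right) = - 178 \left(\frac{1}{-217} - 345\right) = - 178 \left(- \frac{1}{217} - 345\right) = \left(-178\right) \left(- \frac{74866}{217}\right) = \frac{13326148}{217}$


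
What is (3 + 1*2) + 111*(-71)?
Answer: -7876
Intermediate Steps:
(3 + 1*2) + 111*(-71) = (3 + 2) - 7881 = 5 - 7881 = -7876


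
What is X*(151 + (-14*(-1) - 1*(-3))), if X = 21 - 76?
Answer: -9240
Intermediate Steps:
X = -55
X*(151 + (-14*(-1) - 1*(-3))) = -55*(151 + (-14*(-1) - 1*(-3))) = -55*(151 + (14 + 3)) = -55*(151 + 17) = -55*168 = -9240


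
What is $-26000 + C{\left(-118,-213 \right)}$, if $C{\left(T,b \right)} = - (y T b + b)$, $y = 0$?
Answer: $-25787$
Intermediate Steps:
$C{\left(T,b \right)} = - b$ ($C{\left(T,b \right)} = - (0 T b + b) = - (0 b + b) = - (0 + b) = - b$)
$-26000 + C{\left(-118,-213 \right)} = -26000 - -213 = -26000 + 213 = -25787$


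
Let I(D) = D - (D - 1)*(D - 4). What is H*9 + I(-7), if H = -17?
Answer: -248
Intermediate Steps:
I(D) = D - (-1 + D)*(-4 + D)
H*9 + I(-7) = -17*9 + (-4 - 1*(-7)² + 6*(-7)) = -153 + (-4 - 1*49 - 42) = -153 + (-4 - 49 - 42) = -153 - 95 = -248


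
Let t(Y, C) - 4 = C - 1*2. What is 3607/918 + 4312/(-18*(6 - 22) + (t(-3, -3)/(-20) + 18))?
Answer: 101246767/5619078 ≈ 18.018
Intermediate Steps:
t(Y, C) = 2 + C (t(Y, C) = 4 + (C - 1*2) = 4 + (C - 2) = 4 + (-2 + C) = 2 + C)
3607/918 + 4312/(-18*(6 - 22) + (t(-3, -3)/(-20) + 18)) = 3607/918 + 4312/(-18*(6 - 22) + ((2 - 3)/(-20) + 18)) = 3607*(1/918) + 4312/(-18*(-16) + (-1/20*(-1) + 18)) = 3607/918 + 4312/(288 + (1/20 + 18)) = 3607/918 + 4312/(288 + 361/20) = 3607/918 + 4312/(6121/20) = 3607/918 + 4312*(20/6121) = 3607/918 + 86240/6121 = 101246767/5619078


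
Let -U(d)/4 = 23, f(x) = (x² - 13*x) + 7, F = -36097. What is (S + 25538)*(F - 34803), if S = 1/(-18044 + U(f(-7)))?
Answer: -8209460785075/4534 ≈ -1.8106e+9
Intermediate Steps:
f(x) = 7 + x² - 13*x
U(d) = -92 (U(d) = -4*23 = -92)
S = -1/18136 (S = 1/(-18044 - 92) = 1/(-18136) = -1/18136 ≈ -5.5139e-5)
(S + 25538)*(F - 34803) = (-1/18136 + 25538)*(-36097 - 34803) = (463157167/18136)*(-70900) = -8209460785075/4534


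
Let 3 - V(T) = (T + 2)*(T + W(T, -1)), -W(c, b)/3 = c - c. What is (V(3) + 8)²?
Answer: 16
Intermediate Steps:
W(c, b) = 0 (W(c, b) = -3*(c - c) = -3*0 = 0)
V(T) = 3 - T*(2 + T) (V(T) = 3 - (T + 2)*(T + 0) = 3 - (2 + T)*T = 3 - T*(2 + T))
(V(3) + 8)² = ((3 - 1*3² - 2*3) + 8)² = ((3 - 1*9 - 6) + 8)² = ((3 - 9 - 6) + 8)² = (-12 + 8)² = (-4)² = 16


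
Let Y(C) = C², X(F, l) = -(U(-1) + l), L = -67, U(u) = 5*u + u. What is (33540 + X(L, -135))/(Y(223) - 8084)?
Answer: 33681/41645 ≈ 0.80876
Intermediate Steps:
U(u) = 6*u
X(F, l) = 6 - l (X(F, l) = -(6*(-1) + l) = -(-6 + l) = 6 - l)
(33540 + X(L, -135))/(Y(223) - 8084) = (33540 + (6 - 1*(-135)))/(223² - 8084) = (33540 + (6 + 135))/(49729 - 8084) = (33540 + 141)/41645 = 33681*(1/41645) = 33681/41645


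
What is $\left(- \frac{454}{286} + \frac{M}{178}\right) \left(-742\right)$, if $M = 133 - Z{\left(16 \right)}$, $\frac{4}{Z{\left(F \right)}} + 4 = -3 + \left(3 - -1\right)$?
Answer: $\frac{23591519}{38181} \approx 617.89$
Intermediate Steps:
$Z{\left(F \right)} = - \frac{4}{3}$ ($Z{\left(F \right)} = \frac{4}{-4 + \left(-3 + \left(3 - -1\right)\right)} = \frac{4}{-4 + \left(-3 + \left(3 + 1\right)\right)} = \frac{4}{-4 + \left(-3 + 4\right)} = \frac{4}{-4 + 1} = \frac{4}{-3} = 4 \left(- \frac{1}{3}\right) = - \frac{4}{3}$)
$M = \frac{403}{3}$ ($M = 133 - - \frac{4}{3} = 133 + \frac{4}{3} = \frac{403}{3} \approx 134.33$)
$\left(- \frac{454}{286} + \frac{M}{178}\right) \left(-742\right) = \left(- \frac{454}{286} + \frac{403}{3 \cdot 178}\right) \left(-742\right) = \left(\left(-454\right) \frac{1}{286} + \frac{403}{3} \cdot \frac{1}{178}\right) \left(-742\right) = \left(- \frac{227}{143} + \frac{403}{534}\right) \left(-742\right) = \left(- \frac{63589}{76362}\right) \left(-742\right) = \frac{23591519}{38181}$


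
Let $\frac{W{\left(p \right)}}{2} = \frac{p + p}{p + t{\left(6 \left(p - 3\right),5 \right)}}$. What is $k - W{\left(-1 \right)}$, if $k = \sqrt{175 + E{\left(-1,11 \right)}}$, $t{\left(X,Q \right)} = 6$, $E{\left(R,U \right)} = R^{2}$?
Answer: $\frac{4}{5} + 4 \sqrt{11} \approx 14.066$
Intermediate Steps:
$k = 4 \sqrt{11}$ ($k = \sqrt{175 + \left(-1\right)^{2}} = \sqrt{175 + 1} = \sqrt{176} = 4 \sqrt{11} \approx 13.266$)
$W{\left(p \right)} = \frac{4 p}{6 + p}$ ($W{\left(p \right)} = 2 \frac{p + p}{p + 6} = 2 \frac{2 p}{6 + p} = \frac{4 p}{6 + p}$)
$k - W{\left(-1 \right)} = 4 \sqrt{11} - 4 \left(-1\right) \frac{1}{6 - 1} = 4 \sqrt{11} - 4 \left(-1\right) \frac{1}{5} = 4 \sqrt{11} - - \frac{4}{5} = 4 \sqrt{11} + \frac{4}{5} = \frac{4}{5} + 4 \sqrt{11}$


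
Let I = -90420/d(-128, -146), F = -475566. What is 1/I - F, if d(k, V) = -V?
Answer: 21500338787/45210 ≈ 4.7557e+5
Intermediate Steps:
I = -45210/73 (I = -90420/((-1*(-146))) = -90420/146 = -90420*1/146 = -45210/73 ≈ -619.32)
1/I - F = 1/(-45210/73) - 1*(-475566) = -73/45210 + 475566 = 21500338787/45210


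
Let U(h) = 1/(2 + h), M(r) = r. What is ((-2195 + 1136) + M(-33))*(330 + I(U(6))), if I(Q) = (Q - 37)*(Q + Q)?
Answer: -2802345/8 ≈ -3.5029e+5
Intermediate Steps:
I(Q) = 2*Q*(-37 + Q) (I(Q) = (-37 + Q)*(2*Q) = 2*Q*(-37 + Q))
((-2195 + 1136) + M(-33))*(330 + I(U(6))) = ((-2195 + 1136) - 33)*(330 + 2*(-37 + 1/(2 + 6))/(2 + 6)) = (-1059 - 33)*(330 + 2*(-37 + 1/8)/8) = -1092*(330 + 2*(1/8)*(-37 + 1/8)) = -1092*(330 + 2*(1/8)*(-295/8)) = -1092*(330 - 295/32) = -1092*10265/32 = -2802345/8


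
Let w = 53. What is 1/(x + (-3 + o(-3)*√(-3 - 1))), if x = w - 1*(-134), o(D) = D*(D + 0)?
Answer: 46/8545 - 9*I/17090 ≈ 0.0053833 - 0.00052662*I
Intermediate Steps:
o(D) = D² (o(D) = D*D = D²)
x = 187 (x = 53 - 1*(-134) = 53 + 134 = 187)
1/(x + (-3 + o(-3)*√(-3 - 1))) = 1/(187 + (-3 + (-3)²*√(-3 - 1))) = 1/(187 + (-3 + 9*√(-4))) = 1/(187 + (-3 + 9*(2*I))) = 1/(187 + (-3 + 18*I)) = 1/(184 + 18*I) = (184 - 18*I)/34180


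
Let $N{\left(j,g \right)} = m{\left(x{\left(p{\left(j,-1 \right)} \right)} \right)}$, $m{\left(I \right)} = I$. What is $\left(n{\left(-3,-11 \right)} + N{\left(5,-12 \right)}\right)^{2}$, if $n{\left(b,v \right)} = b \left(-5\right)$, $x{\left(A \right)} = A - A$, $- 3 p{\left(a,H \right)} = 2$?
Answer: $225$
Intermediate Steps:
$p{\left(a,H \right)} = - \frac{2}{3}$ ($p{\left(a,H \right)} = \left(- \frac{1}{3}\right) 2 = - \frac{2}{3}$)
$x{\left(A \right)} = 0$
$N{\left(j,g \right)} = 0$
$n{\left(b,v \right)} = - 5 b$
$\left(n{\left(-3,-11 \right)} + N{\left(5,-12 \right)}\right)^{2} = \left(\left(-5\right) \left(-3\right) + 0\right)^{2} = \left(15 + 0\right)^{2} = 15^{2} = 225$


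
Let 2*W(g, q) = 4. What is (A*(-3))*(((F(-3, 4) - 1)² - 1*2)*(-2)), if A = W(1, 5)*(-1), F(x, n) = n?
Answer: -84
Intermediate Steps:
W(g, q) = 2 (W(g, q) = (½)*4 = 2)
A = -2 (A = 2*(-1) = -2)
(A*(-3))*(((F(-3, 4) - 1)² - 1*2)*(-2)) = (-2*(-3))*(((4 - 1)² - 1*2)*(-2)) = 6*((3² - 2)*(-2)) = 6*((9 - 2)*(-2)) = 6*(7*(-2)) = 6*(-14) = -84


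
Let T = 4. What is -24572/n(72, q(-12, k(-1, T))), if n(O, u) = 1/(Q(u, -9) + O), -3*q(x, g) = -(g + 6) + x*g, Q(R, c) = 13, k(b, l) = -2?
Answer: -2088620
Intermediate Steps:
q(x, g) = 2 + g/3 - g*x/3 (q(x, g) = -(-(g + 6) + x*g)/3 = -(-(6 + g) + g*x)/3 = -((-6 - g) + g*x)/3 = -(-6 - g + g*x)/3 = 2 + g/3 - g*x/3)
n(O, u) = 1/(13 + O)
-24572/n(72, q(-12, k(-1, T))) = -24572/(1/(13 + 72)) = -24572/(1/85) = -24572/1/85 = -24572*85 = -2088620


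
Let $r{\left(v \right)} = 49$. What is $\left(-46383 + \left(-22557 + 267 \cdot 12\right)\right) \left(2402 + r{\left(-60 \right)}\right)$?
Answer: $-161118936$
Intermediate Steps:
$\left(-46383 + \left(-22557 + 267 \cdot 12\right)\right) \left(2402 + r{\left(-60 \right)}\right) = \left(-46383 + \left(-22557 + 267 \cdot 12\right)\right) \left(2402 + 49\right) = \left(-46383 + \left(-22557 + 3204\right)\right) 2451 = \left(-46383 - 19353\right) 2451 = \left(-65736\right) 2451 = -161118936$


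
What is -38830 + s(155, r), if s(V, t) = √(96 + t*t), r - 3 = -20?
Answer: -38830 + √385 ≈ -38810.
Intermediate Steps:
r = -17 (r = 3 - 20 = -17)
s(V, t) = √(96 + t²)
-38830 + s(155, r) = -38830 + √(96 + (-17)²) = -38830 + √(96 + 289) = -38830 + √385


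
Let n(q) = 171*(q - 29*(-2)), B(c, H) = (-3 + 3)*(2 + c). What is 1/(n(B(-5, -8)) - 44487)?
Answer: -1/34569 ≈ -2.8928e-5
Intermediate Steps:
B(c, H) = 0 (B(c, H) = 0*(2 + c) = 0)
n(q) = 9918 + 171*q (n(q) = 171*(q + 58) = 171*(58 + q) = 9918 + 171*q)
1/(n(B(-5, -8)) - 44487) = 1/((9918 + 171*0) - 44487) = 1/((9918 + 0) - 44487) = 1/(9918 - 44487) = 1/(-34569) = -1/34569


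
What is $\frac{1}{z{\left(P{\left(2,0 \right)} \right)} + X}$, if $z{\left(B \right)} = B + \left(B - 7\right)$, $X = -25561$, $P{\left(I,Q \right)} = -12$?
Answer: $- \frac{1}{25592} \approx -3.9075 \cdot 10^{-5}$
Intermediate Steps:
$z{\left(B \right)} = -7 + 2 B$ ($z{\left(B \right)} = B + \left(-7 + B\right) = -7 + 2 B$)
$\frac{1}{z{\left(P{\left(2,0 \right)} \right)} + X} = \frac{1}{\left(-7 + 2 \left(-12\right)\right) - 25561} = \frac{1}{\left(-7 - 24\right) - 25561} = \frac{1}{-31 - 25561} = \frac{1}{-25592} = - \frac{1}{25592}$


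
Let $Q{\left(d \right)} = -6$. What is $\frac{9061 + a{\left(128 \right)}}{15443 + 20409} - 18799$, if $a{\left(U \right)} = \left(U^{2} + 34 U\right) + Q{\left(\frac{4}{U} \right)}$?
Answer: $- \frac{673951957}{35852} \approx -18798.0$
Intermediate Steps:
$a{\left(U \right)} = -6 + U^{2} + 34 U$ ($a{\left(U \right)} = \left(U^{2} + 34 U\right) - 6 = -6 + U^{2} + 34 U$)
$\frac{9061 + a{\left(128 \right)}}{15443 + 20409} - 18799 = \frac{9061 + \left(-6 + 128^{2} + 34 \cdot 128\right)}{15443 + 20409} - 18799 = \frac{9061 + \left(-6 + 16384 + 4352\right)}{35852} - 18799 = \left(9061 + 20730\right) \frac{1}{35852} - 18799 = 29791 \cdot \frac{1}{35852} - 18799 = \frac{29791}{35852} - 18799 = - \frac{673951957}{35852}$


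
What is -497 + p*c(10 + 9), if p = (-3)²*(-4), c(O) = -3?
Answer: -389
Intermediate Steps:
p = -36 (p = 9*(-4) = -36)
-497 + p*c(10 + 9) = -497 - 36*(-3) = -497 + 108 = -389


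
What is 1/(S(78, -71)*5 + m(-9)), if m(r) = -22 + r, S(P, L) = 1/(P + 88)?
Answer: -166/5141 ≈ -0.032289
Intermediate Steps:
S(P, L) = 1/(88 + P)
1/(S(78, -71)*5 + m(-9)) = 1/(5/(88 + 78) + (-22 - 9)) = 1/(5/166 - 31) = 1/(-5141/166) = -166/5141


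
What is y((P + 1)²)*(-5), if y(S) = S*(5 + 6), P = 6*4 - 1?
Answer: -31680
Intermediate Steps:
P = 23 (P = 24 - 1 = 23)
y(S) = 11*S (y(S) = S*11 = 11*S)
y((P + 1)²)*(-5) = (11*(23 + 1)²)*(-5) = (11*24²)*(-5) = (11*576)*(-5) = 6336*(-5) = -31680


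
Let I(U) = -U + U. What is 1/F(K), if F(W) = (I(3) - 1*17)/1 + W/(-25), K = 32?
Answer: -25/457 ≈ -0.054705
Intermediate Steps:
I(U) = 0
F(W) = -17 - W/25 (F(W) = (0 - 1*17)/1 + W/(-25) = (0 - 17)*1 + W*(-1/25) = -17*1 - W/25 = -17 - W/25)
1/F(K) = 1/(-17 - 1/25*32) = 1/(-17 - 32/25) = 1/(-457/25) = -25/457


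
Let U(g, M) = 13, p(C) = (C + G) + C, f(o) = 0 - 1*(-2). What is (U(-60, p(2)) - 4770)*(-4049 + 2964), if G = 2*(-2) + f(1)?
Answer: 5161345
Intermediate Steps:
f(o) = 2 (f(o) = 0 + 2 = 2)
G = -2 (G = 2*(-2) + 2 = -4 + 2 = -2)
p(C) = -2 + 2*C (p(C) = (C - 2) + C = (-2 + C) + C = -2 + 2*C)
(U(-60, p(2)) - 4770)*(-4049 + 2964) = (13 - 4770)*(-4049 + 2964) = -4757*(-1085) = 5161345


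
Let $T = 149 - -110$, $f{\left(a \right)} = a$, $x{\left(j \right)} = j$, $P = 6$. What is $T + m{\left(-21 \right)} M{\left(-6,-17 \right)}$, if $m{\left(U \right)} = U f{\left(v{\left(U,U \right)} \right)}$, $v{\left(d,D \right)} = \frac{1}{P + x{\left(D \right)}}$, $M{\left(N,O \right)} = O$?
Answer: $\frac{1176}{5} \approx 235.2$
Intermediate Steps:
$v{\left(d,D \right)} = \frac{1}{6 + D}$
$T = 259$ ($T = 149 + 110 = 259$)
$m{\left(U \right)} = \frac{U}{6 + U}$
$T + m{\left(-21 \right)} M{\left(-6,-17 \right)} = 259 + - \frac{21}{6 - 21} \left(-17\right) = 259 + - \frac{21}{-15} \left(-17\right) = 259 + \left(-21\right) \left(- \frac{1}{15}\right) \left(-17\right) = 259 + \frac{7}{5} \left(-17\right) = 259 - \frac{119}{5} = \frac{1176}{5}$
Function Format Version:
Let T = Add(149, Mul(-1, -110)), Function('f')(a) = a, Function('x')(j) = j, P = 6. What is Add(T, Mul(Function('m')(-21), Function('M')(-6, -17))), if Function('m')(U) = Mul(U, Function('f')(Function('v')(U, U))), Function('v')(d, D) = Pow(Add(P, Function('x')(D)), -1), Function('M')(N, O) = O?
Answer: Rational(1176, 5) ≈ 235.20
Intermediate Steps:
Function('v')(d, D) = Pow(Add(6, D), -1)
T = 259 (T = Add(149, 110) = 259)
Function('m')(U) = Mul(U, Pow(Add(6, U), -1))
Add(T, Mul(Function('m')(-21), Function('M')(-6, -17))) = Add(259, Mul(Mul(-21, Pow(Add(6, -21), -1)), -17)) = Add(259, Mul(Mul(-21, Pow(-15, -1)), -17)) = Add(259, Mul(Mul(-21, Rational(-1, 15)), -17)) = Add(259, Mul(Rational(7, 5), -17)) = Add(259, Rational(-119, 5)) = Rational(1176, 5)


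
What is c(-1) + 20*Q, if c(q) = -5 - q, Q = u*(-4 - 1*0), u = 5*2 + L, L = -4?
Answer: -484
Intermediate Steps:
u = 6 (u = 5*2 - 4 = 10 - 4 = 6)
Q = -24 (Q = 6*(-4 - 1*0) = 6*(-4 + 0) = 6*(-4) = -24)
c(-1) + 20*Q = (-5 - 1*(-1)) + 20*(-24) = (-5 + 1) - 480 = -4 - 480 = -484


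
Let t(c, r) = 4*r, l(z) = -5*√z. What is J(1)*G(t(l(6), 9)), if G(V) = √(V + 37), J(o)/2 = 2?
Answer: 4*√73 ≈ 34.176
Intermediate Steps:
J(o) = 4 (J(o) = 2*2 = 4)
G(V) = √(37 + V)
J(1)*G(t(l(6), 9)) = 4*√(37 + 4*9) = 4*√(37 + 36) = 4*√73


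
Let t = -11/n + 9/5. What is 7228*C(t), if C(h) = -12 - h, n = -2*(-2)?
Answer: -399347/5 ≈ -79869.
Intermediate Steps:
n = 4
t = -19/20 (t = -11/4 + 9/5 = -19/20 ≈ -0.95000)
7228*C(t) = 7228*(-12 - 1*(-19/20)) = 7228*(-12 + 19/20) = 7228*(-221/20) = -399347/5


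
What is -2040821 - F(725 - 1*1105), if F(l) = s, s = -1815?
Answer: -2039006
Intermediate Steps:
F(l) = -1815
-2040821 - F(725 - 1*1105) = -2040821 - 1*(-1815) = -2040821 + 1815 = -2039006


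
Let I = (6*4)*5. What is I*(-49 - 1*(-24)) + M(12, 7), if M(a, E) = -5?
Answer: -3005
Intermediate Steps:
I = 120 (I = 24*5 = 120)
I*(-49 - 1*(-24)) + M(12, 7) = 120*(-49 - 1*(-24)) - 5 = 120*(-49 + 24) - 5 = 120*(-25) - 5 = -3000 - 5 = -3005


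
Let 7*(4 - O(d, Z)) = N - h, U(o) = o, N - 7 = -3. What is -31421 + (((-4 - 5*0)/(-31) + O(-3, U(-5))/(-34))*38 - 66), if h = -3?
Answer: -16592832/527 ≈ -31485.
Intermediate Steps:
N = 4 (N = 7 - 3 = 4)
O(d, Z) = 3 (O(d, Z) = 4 - (4 - 1*(-3))/7 = 4 - (4 + 3)/7 = 4 - ⅐*7 = 4 - 1 = 3)
-31421 + (((-4 - 5*0)/(-31) + O(-3, U(-5))/(-34))*38 - 66) = -31421 + (((-4 - 5*0)/(-31) + 3/(-34))*38 - 66) = -31421 + (((-4 + 0)*(-1/31) + 3*(-1/34))*38 - 66) = -31421 + ((-4*(-1/31) - 3/34)*38 - 66) = -31421 + ((4/31 - 3/34)*38 - 66) = -31421 + ((43/1054)*38 - 66) = -31421 + (817/527 - 66) = -31421 - 33965/527 = -16592832/527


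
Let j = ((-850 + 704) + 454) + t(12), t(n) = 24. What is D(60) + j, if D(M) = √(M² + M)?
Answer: 332 + 2*√915 ≈ 392.50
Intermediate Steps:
D(M) = √(M + M²)
j = 332 (j = ((-850 + 704) + 454) + 24 = (-146 + 454) + 24 = 308 + 24 = 332)
D(60) + j = √(60*(1 + 60)) + 332 = √(60*61) + 332 = √3660 + 332 = 2*√915 + 332 = 332 + 2*√915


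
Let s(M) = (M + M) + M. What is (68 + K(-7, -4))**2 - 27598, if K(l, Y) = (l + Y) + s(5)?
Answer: -22414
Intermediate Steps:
s(M) = 3*M (s(M) = 2*M + M = 3*M)
K(l, Y) = 15 + Y + l (K(l, Y) = (l + Y) + 3*5 = (Y + l) + 15 = 15 + Y + l)
(68 + K(-7, -4))**2 - 27598 = (68 + (15 - 4 - 7))**2 - 27598 = (68 + 4)**2 - 27598 = 72**2 - 27598 = 5184 - 27598 = -22414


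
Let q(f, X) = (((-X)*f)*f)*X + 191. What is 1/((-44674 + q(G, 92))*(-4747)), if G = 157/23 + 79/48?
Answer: 144/445668112267 ≈ 3.2311e-10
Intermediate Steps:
G = 9353/1104 (G = 157*(1/23) + 79*(1/48) = 157/23 + 79/48 = 9353/1104 ≈ 8.4719)
q(f, X) = 191 - X**2*f**2 (q(f, X) = ((-X*f)*f)*X + 191 = (-X*f**2)*X + 191 = -X**2*f**2 + 191 = 191 - X**2*f**2)
1/((-44674 + q(G, 92))*(-4747)) = 1/((-44674 + (191 - 1*92**2*(9353/1104)**2))*(-4747)) = -1/4747/(-44674 + (191 - 1*8464*87478609/1218816)) = -1/4747/(-44674 + (191 - 87478609/144)) = -1/4747/(-44674 - 87451105/144) = -1/4747/(-93884161/144) = -144/93884161*(-1/4747) = 144/445668112267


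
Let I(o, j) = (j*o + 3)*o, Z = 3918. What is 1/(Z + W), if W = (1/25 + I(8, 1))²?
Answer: 625/7293151 ≈ 8.5697e-5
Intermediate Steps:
I(o, j) = o*(3 + j*o) (I(o, j) = (3 + j*o)*o = o*(3 + j*o))
W = 4844401/625 (W = (1/25 + 8*(3 + 1*8))² = (1/25 + 8*(3 + 8))² = (1/25 + 8*11)² = (1/25 + 88)² = (2201/25)² = 4844401/625 ≈ 7751.0)
1/(Z + W) = 1/(3918 + 4844401/625) = 1/(7293151/625) = 625/7293151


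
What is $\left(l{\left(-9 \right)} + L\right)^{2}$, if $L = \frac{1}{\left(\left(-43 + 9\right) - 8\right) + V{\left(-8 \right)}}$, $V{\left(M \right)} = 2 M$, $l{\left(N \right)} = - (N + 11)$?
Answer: $\frac{13689}{3364} \approx 4.0693$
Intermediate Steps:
$l{\left(N \right)} = -11 - N$ ($l{\left(N \right)} = - (11 + N) = -11 - N$)
$L = - \frac{1}{58}$ ($L = \frac{1}{\left(\left(-43 + 9\right) - 8\right) + 2 \left(-8\right)} = \frac{1}{\left(-34 - 8\right) - 16} = \frac{1}{-42 - 16} = \frac{1}{-58} = - \frac{1}{58} \approx -0.017241$)
$\left(l{\left(-9 \right)} + L\right)^{2} = \left(\left(-11 - -9\right) - \frac{1}{58}\right)^{2} = \left(\left(-11 + 9\right) - \frac{1}{58}\right)^{2} = \left(-2 - \frac{1}{58}\right)^{2} = \left(- \frac{117}{58}\right)^{2} = \frac{13689}{3364}$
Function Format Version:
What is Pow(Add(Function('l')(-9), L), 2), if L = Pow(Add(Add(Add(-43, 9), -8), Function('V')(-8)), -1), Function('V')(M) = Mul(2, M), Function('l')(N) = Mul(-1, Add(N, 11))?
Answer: Rational(13689, 3364) ≈ 4.0693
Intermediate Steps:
Function('l')(N) = Add(-11, Mul(-1, N)) (Function('l')(N) = Mul(-1, Add(11, N)) = Add(-11, Mul(-1, N)))
L = Rational(-1, 58) (L = Pow(Add(Add(Add(-43, 9), -8), Mul(2, -8)), -1) = Pow(Add(Add(-34, -8), -16), -1) = Pow(Add(-42, -16), -1) = Pow(-58, -1) = Rational(-1, 58) ≈ -0.017241)
Pow(Add(Function('l')(-9), L), 2) = Pow(Add(Add(-11, Mul(-1, -9)), Rational(-1, 58)), 2) = Pow(Add(Add(-11, 9), Rational(-1, 58)), 2) = Pow(Add(-2, Rational(-1, 58)), 2) = Pow(Rational(-117, 58), 2) = Rational(13689, 3364)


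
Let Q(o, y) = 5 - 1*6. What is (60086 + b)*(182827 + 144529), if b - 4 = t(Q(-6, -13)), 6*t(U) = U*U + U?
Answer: 19670822040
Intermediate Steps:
Q(o, y) = -1 (Q(o, y) = 5 - 6 = -1)
t(U) = U/6 + U²/6 (t(U) = (U*U + U)/6 = (U² + U)/6 = (U + U²)/6 = U/6 + U²/6)
b = 4 (b = 4 + (⅙)*(-1)*(1 - 1) = 4 + (⅙)*(-1)*0 = 4 + 0 = 4)
(60086 + b)*(182827 + 144529) = (60086 + 4)*(182827 + 144529) = 60090*327356 = 19670822040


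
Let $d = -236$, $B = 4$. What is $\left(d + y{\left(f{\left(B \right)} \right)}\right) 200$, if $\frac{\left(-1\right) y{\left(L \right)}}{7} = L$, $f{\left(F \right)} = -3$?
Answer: $-43000$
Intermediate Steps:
$y{\left(L \right)} = - 7 L$
$\left(d + y{\left(f{\left(B \right)} \right)}\right) 200 = \left(-236 - -21\right) 200 = \left(-236 + 21\right) 200 = \left(-215\right) 200 = -43000$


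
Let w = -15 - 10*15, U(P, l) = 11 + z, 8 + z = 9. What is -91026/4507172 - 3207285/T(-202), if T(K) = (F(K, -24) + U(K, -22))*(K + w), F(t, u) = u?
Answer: -1204682168877/1654132124 ≈ -728.29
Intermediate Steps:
z = 1 (z = -8 + 9 = 1)
U(P, l) = 12 (U(P, l) = 11 + 1 = 12)
w = -165 (w = -15 - 150 = -165)
T(K) = 1980 - 12*K (T(K) = (-24 + 12)*(K - 165) = -12*(-165 + K) = 1980 - 12*K)
-91026/4507172 - 3207285/T(-202) = -91026/4507172 - 3207285/(1980 - 12*(-202)) = -91026*1/4507172 - 3207285/(1980 + 2424) = -45513/2253586 - 3207285/4404 = -45513/2253586 - 3207285*1/4404 = -45513/2253586 - 1069095/1468 = -1204682168877/1654132124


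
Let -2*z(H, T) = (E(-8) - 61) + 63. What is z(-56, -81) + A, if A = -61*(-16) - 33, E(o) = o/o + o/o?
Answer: 941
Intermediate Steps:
E(o) = 2 (E(o) = 1 + 1 = 2)
A = 943 (A = 976 - 33 = 943)
z(H, T) = -2 (z(H, T) = -((2 - 61) + 63)/2 = -(-59 + 63)/2 = -½*4 = -2)
z(-56, -81) + A = -2 + 943 = 941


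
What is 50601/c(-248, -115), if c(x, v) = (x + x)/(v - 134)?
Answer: 12599649/496 ≈ 25403.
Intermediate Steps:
c(x, v) = 2*x/(-134 + v) (c(x, v) = (2*x)/(-134 + v) = 2*x/(-134 + v))
50601/c(-248, -115) = 50601/((2*(-248)/(-134 - 115))) = 50601/((2*(-248)/(-249))) = 50601/((2*(-248)*(-1/249))) = 50601/(496/249) = 50601*(249/496) = 12599649/496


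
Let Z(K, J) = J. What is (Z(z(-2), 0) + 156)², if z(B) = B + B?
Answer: 24336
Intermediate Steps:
z(B) = 2*B
(Z(z(-2), 0) + 156)² = (0 + 156)² = 156² = 24336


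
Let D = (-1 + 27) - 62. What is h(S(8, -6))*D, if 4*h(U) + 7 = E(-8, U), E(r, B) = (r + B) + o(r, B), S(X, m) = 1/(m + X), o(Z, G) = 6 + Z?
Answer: 297/2 ≈ 148.50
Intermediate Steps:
S(X, m) = 1/(X + m)
E(r, B) = 6 + B + 2*r (E(r, B) = (r + B) + (6 + r) = (B + r) + (6 + r) = 6 + B + 2*r)
D = -36 (D = 26 - 62 = -36)
h(U) = -17/4 + U/4 (h(U) = -7/4 + (6 + U + 2*(-8))/4 = -7/4 + (6 + U - 16)/4 = -7/4 + (-10 + U)/4 = -7/4 + (-5/2 + U/4) = -17/4 + U/4)
h(S(8, -6))*D = (-17/4 + 1/(4*(8 - 6)))*(-36) = (-17/4 + (¼)/2)*(-36) = (-17/4 + (¼)*(½))*(-36) = (-17/4 + ⅛)*(-36) = -33/8*(-36) = 297/2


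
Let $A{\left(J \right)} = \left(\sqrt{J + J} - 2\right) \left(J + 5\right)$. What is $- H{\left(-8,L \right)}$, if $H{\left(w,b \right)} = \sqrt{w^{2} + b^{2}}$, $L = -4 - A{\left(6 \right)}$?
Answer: $- 2 \sqrt{460 - 198 \sqrt{3}} \approx -21.638$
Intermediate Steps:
$A{\left(J \right)} = \left(-2 + \sqrt{2} \sqrt{J}\right) \left(5 + J\right)$ ($A{\left(J \right)} = \left(\sqrt{2 J} - 2\right) \left(5 + J\right) = \left(\sqrt{2} \sqrt{J} - 2\right) \left(5 + J\right) = \left(-2 + \sqrt{2} \sqrt{J}\right) \left(5 + J\right)$)
$L = 18 - 22 \sqrt{3}$ ($L = -4 - \left(-10 - 12 + \sqrt{2} \cdot 6^{\frac{3}{2}} + 5 \sqrt{2} \sqrt{6}\right) = -4 - \left(-10 - 12 + \sqrt{2} \cdot 6 \sqrt{6} + 10 \sqrt{3}\right) = -4 - \left(-10 - 12 + 12 \sqrt{3} + 10 \sqrt{3}\right) = -4 - \left(-22 + 22 \sqrt{3}\right) = -4 + \left(22 - 22 \sqrt{3}\right) = 18 - 22 \sqrt{3} \approx -20.105$)
$H{\left(w,b \right)} = \sqrt{b^{2} + w^{2}}$
$- H{\left(-8,L \right)} = - \sqrt{\left(18 - 22 \sqrt{3}\right)^{2} + \left(-8\right)^{2}} = - \sqrt{\left(18 - 22 \sqrt{3}\right)^{2} + 64} = - \sqrt{64 + \left(18 - 22 \sqrt{3}\right)^{2}}$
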